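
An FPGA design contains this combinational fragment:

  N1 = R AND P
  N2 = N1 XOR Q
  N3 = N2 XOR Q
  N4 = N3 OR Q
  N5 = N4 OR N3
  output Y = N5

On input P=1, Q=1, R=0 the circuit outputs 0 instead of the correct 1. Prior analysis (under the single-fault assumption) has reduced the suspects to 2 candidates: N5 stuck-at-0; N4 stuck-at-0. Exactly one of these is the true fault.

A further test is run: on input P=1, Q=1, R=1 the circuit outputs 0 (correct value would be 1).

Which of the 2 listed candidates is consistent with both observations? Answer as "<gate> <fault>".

N5 stuck-at-0

Evaluate each candidate on input P=1, Q=1, R=1:
  N5 stuck-at-0: N1=1, N2=0, N3=1, N4=1, N5=0 [stuck-at-0] → 0 — matches
  N4 stuck-at-0: N1=1, N2=0, N3=1, N4=0 [stuck-at-0], N5=1 → 1 — eliminated
Only N5 stuck-at-0 reproduces the observed 0.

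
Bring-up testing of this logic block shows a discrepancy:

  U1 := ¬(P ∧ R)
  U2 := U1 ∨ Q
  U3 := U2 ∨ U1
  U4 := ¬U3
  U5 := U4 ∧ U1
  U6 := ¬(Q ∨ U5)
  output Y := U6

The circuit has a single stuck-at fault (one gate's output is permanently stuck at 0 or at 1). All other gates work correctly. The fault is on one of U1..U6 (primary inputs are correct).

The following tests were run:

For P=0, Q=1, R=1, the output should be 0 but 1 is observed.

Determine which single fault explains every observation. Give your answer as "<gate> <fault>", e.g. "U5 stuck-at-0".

Fault-free values for test 1 (P=0, Q=1, R=1): U1=1, U2=1, U3=1, U4=0, U5=0, U6=0, giving Y=0. Observed 1.
Test 1: faults giving observed 1 are {U6 stuck-at-1}.
Only U6 stuck-at-1 is consistent with every test.

U6 stuck-at-1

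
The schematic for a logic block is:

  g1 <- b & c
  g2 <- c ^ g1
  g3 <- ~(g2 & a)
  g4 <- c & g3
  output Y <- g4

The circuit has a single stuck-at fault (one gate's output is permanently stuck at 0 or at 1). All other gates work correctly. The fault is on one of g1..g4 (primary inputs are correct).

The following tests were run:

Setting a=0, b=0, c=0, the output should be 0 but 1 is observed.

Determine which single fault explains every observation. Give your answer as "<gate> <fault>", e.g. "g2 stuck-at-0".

Fault-free values for test 1 (a=0, b=0, c=0): g1=0, g2=0, g3=1, g4=0, giving Y=0. Observed 1.
Test 1: faults giving observed 1 are {g4 stuck-at-1}.
Only g4 stuck-at-1 is consistent with every test.

g4 stuck-at-1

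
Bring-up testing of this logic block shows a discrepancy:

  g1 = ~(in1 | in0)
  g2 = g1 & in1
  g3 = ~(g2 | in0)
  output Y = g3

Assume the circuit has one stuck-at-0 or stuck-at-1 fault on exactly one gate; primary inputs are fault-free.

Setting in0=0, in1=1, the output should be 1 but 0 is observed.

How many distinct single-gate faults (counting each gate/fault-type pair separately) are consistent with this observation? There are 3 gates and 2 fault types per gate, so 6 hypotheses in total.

Fault-free: g1=0, g2=0, g3=1 → 1. Observed 0.
  g1 stuck-at-0: output 1 ✗
  g1 stuck-at-1: output 0 ✓
  g2 stuck-at-0: output 1 ✗
  g2 stuck-at-1: output 0 ✓
  g3 stuck-at-0: output 0 ✓
  g3 stuck-at-1: output 1 ✗
Consistent faults: {g1 stuck-at-1, g2 stuck-at-1, g3 stuck-at-0} — 3 in all.

3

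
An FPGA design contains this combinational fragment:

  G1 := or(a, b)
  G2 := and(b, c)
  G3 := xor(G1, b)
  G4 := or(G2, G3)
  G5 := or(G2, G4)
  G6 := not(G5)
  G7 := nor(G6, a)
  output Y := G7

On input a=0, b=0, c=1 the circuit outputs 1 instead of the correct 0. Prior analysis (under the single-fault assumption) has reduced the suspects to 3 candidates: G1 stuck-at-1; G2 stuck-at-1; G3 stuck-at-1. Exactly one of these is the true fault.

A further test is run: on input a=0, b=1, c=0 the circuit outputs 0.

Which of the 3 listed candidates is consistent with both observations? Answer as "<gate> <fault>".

Evaluate each candidate on input a=0, b=1, c=0:
  G1 stuck-at-1: G1=1 [stuck-at-1], G2=0, G3=0, G4=0, G5=0, G6=1, G7=0 → 0 — matches
  G2 stuck-at-1: G1=1, G2=1 [stuck-at-1], G3=0, G4=1, G5=1, G6=0, G7=1 → 1 — eliminated
  G3 stuck-at-1: G1=1, G2=0, G3=1 [stuck-at-1], G4=1, G5=1, G6=0, G7=1 → 1 — eliminated
Only G1 stuck-at-1 reproduces the observed 0.

G1 stuck-at-1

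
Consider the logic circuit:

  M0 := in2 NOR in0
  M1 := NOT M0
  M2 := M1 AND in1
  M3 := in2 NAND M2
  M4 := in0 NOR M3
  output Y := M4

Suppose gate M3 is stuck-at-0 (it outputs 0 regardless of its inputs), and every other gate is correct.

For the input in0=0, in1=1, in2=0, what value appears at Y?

1

Propagate with M3 forced: M0=1, M1=0, M2=0, M3=0 [stuck-at-0], M4=1.
So Y = 1. (Without the fault it would be 0.)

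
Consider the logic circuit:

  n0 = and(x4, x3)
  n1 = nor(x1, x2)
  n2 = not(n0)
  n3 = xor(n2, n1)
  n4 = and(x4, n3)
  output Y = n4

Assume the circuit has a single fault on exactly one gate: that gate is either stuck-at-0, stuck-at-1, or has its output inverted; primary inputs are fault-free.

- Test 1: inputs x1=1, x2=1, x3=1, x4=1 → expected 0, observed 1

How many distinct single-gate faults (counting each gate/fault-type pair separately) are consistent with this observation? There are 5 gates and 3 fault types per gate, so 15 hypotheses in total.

10

Fault-free: n0=1, n1=0, n2=0, n3=0, n4=0 → 0. Observed 1.
  n0: stuck-at-0, inverted output ✓; others ✗
  n1: stuck-at-1, inverted output ✓; others ✗
  n2: stuck-at-1, inverted output ✓; others ✗
  n3: stuck-at-1, inverted output ✓; others ✗
  n4: stuck-at-1, inverted output ✓; others ✗
Consistent faults: {n0 stuck-at-0, n0 inverted output, n1 stuck-at-1, n1 inverted output, n2 stuck-at-1, n2 inverted output, n3 stuck-at-1, n3 inverted output, n4 stuck-at-1, n4 inverted output} — 10 in all.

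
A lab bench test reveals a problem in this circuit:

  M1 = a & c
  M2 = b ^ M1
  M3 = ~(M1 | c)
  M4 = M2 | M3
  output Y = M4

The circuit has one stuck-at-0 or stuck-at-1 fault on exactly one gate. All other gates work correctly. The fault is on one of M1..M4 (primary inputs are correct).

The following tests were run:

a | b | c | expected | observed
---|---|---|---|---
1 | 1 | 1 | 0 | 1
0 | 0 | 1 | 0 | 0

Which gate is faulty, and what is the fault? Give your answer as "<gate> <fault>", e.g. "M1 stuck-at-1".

M1 stuck-at-0

Fault-free values for test 1 (a=1, b=1, c=1): M1=1, M2=0, M3=0, M4=0, giving Y=0. Observed 1.
Test 1: faults giving observed 1 are {M1 stuck-at-0, M2 stuck-at-1, M3 stuck-at-1, M4 stuck-at-1}.
Test 2 (a=0, b=0, c=1): fault-free M1=0, M2=0, M3=0, M4=0 → 0; observed 0. Eliminates M2 stuck-at-1, M3 stuck-at-1, M4 stuck-at-1.
Only M1 stuck-at-0 is consistent with every test.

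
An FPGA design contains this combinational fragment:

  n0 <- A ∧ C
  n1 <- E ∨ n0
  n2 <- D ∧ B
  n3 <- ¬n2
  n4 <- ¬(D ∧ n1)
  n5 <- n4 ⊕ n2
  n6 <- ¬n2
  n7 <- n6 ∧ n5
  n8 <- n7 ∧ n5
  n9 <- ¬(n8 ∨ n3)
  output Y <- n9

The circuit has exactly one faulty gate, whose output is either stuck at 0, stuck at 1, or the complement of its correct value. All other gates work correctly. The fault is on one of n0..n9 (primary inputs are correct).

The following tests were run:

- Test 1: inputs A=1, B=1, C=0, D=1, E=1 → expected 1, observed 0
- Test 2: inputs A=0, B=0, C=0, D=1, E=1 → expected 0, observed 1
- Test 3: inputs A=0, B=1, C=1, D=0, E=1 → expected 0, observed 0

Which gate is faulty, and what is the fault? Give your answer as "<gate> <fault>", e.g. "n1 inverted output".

n3 inverted output

Fault-free values for test 1 (A=1, B=1, C=0, D=1, E=1): n0=0, n1=1, n2=1, n3=0, n4=0, n5=1, n6=0, n7=0, n8=0, n9=1, giving Y=1. Observed 0.
Test 1: faults giving observed 0 are {n2 stuck-at-0, n2 inverted output, n3 stuck-at-1, n3 inverted output, n6 stuck-at-1, n6 inverted output, n7 stuck-at-1, n7 inverted output, n8 stuck-at-1, n8 inverted output, n9 stuck-at-0, n9 inverted output}.
Test 2 (A=0, B=0, C=0, D=1, E=1): fault-free n0=0, n1=1, n2=0, n3=1, n4=0, n5=0, n6=1, n7=0, n8=0, n9=0 → 0; observed 1. Eliminates n2 stuck-at-0, n3 stuck-at-1, n6 stuck-at-1, n6 inverted output, n7 stuck-at-1, n7 inverted output, n8 stuck-at-1, n8 inverted output, n9 stuck-at-0.
Test 3 (A=0, B=1, C=1, D=0, E=1): fault-free n0=0, n1=1, n2=0, n3=1, n4=1, n5=1, n6=1, n7=1, n8=1, n9=0 → 0; observed 0. Eliminates n2 inverted output, n9 inverted output.
Only n3 inverted output is consistent with every test.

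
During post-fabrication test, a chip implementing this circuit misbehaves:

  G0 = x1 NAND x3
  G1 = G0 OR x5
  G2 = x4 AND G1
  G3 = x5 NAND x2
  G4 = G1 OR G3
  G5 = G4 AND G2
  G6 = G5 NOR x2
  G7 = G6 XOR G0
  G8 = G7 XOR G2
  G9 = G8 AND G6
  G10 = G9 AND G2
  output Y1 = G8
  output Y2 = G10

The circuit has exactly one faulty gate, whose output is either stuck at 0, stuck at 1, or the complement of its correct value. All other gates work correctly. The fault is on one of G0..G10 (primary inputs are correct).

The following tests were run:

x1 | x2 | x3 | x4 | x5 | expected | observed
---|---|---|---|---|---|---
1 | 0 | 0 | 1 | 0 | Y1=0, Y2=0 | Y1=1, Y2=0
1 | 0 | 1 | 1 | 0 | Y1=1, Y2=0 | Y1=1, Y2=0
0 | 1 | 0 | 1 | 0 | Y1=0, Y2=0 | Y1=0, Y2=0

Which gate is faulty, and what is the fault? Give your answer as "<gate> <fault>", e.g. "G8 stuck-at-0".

Fault-free values for test 1 (x1=1, x2=0, x3=0, x4=1, x5=0): G0=1, G1=1, G2=1, G3=1, G4=1, G5=1, G6=0, G7=1, G8=0, G9=0, G10=0, giving Y1=0, Y2=0. Observed Y1=1, Y2=0.
Test 1: faults giving observed Y1=1, Y2=0 are {G0 stuck-at-0, G0 inverted output, G7 stuck-at-0, G7 inverted output, G8 stuck-at-1, G8 inverted output}.
Test 2 (x1=1, x2=0, x3=1, x4=1, x5=0): fault-free G0=0, G1=0, G2=0, G3=1, G4=1, G5=0, G6=1, G7=1, G8=1, G9=1, G10=0 → Y1=1, Y2=0; observed Y1=1, Y2=0. Eliminates G0 inverted output, G7 stuck-at-0, G7 inverted output, G8 inverted output.
Test 3 (x1=0, x2=1, x3=0, x4=1, x5=0): fault-free G0=1, G1=1, G2=1, G3=1, G4=1, G5=1, G6=0, G7=1, G8=0, G9=0, G10=0 → Y1=0, Y2=0; observed Y1=0, Y2=0. Eliminates G8 stuck-at-1.
Only G0 stuck-at-0 is consistent with every test.

G0 stuck-at-0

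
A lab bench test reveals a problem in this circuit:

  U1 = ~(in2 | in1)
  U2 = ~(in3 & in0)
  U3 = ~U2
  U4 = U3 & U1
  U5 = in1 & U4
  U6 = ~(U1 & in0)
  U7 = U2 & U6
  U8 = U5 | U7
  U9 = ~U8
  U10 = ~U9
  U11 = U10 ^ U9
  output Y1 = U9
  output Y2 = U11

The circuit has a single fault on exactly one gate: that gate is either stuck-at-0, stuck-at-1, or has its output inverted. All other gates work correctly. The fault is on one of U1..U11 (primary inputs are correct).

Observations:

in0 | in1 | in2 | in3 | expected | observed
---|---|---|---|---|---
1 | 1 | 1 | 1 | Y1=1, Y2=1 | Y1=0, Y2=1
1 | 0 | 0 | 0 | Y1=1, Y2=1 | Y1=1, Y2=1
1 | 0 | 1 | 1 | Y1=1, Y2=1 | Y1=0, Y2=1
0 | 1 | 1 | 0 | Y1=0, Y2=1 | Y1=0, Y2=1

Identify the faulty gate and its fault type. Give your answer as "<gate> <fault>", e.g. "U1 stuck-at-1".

U2 stuck-at-1

Fault-free values for test 1 (in0=1, in1=1, in2=1, in3=1): U1=0, U2=0, U3=1, U4=0, U5=0, U6=1, U7=0, U8=0, U9=1, U10=0, U11=1, giving Y1=1, Y2=1. Observed Y1=0, Y2=1.
Test 1: faults giving observed Y1=0, Y2=1 are {U1 stuck-at-1, U1 inverted output, U2 stuck-at-1, U2 inverted output, U4 stuck-at-1, U4 inverted output, U5 stuck-at-1, U5 inverted output, U7 stuck-at-1, U7 inverted output, U8 stuck-at-1, U8 inverted output, U9 stuck-at-0, U9 inverted output}.
Test 2 (in0=1, in1=0, in2=0, in3=0): fault-free U1=1, U2=1, U3=0, U4=0, U5=0, U6=0, U7=0, U8=0, U9=1, U10=0, U11=1 → Y1=1, Y2=1; observed Y1=1, Y2=1. Eliminates U1 inverted output, U5 stuck-at-1, U5 inverted output, U7 stuck-at-1, U7 inverted output, U8 stuck-at-1, U8 inverted output, U9 stuck-at-0, U9 inverted output.
Test 3 (in0=1, in1=0, in2=1, in3=1): fault-free U1=0, U2=0, U3=1, U4=0, U5=0, U6=1, U7=0, U8=0, U9=1, U10=0, U11=1 → Y1=1, Y2=1; observed Y1=0, Y2=1. Eliminates U1 stuck-at-1, U4 stuck-at-1, U4 inverted output.
Test 4 (in0=0, in1=1, in2=1, in3=0): fault-free U1=0, U2=1, U3=0, U4=0, U5=0, U6=1, U7=1, U8=1, U9=0, U10=1, U11=1 → Y1=0, Y2=1; observed Y1=0, Y2=1. Eliminates U2 inverted output.
Only U2 stuck-at-1 is consistent with every test.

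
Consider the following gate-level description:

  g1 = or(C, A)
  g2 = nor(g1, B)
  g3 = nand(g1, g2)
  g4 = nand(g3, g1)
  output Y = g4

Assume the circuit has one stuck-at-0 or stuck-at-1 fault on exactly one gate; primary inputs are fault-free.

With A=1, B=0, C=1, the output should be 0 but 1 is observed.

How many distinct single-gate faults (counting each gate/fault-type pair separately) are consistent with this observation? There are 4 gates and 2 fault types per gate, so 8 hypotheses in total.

Fault-free: g1=1, g2=0, g3=1, g4=0 → 0. Observed 1.
  g1 stuck-at-0: output 1 ✓
  g1 stuck-at-1: output 0 ✗
  g2 stuck-at-0: output 0 ✗
  g2 stuck-at-1: output 1 ✓
  g3 stuck-at-0: output 1 ✓
  g3 stuck-at-1: output 0 ✗
  g4 stuck-at-0: output 0 ✗
  g4 stuck-at-1: output 1 ✓
Consistent faults: {g1 stuck-at-0, g2 stuck-at-1, g3 stuck-at-0, g4 stuck-at-1} — 4 in all.

4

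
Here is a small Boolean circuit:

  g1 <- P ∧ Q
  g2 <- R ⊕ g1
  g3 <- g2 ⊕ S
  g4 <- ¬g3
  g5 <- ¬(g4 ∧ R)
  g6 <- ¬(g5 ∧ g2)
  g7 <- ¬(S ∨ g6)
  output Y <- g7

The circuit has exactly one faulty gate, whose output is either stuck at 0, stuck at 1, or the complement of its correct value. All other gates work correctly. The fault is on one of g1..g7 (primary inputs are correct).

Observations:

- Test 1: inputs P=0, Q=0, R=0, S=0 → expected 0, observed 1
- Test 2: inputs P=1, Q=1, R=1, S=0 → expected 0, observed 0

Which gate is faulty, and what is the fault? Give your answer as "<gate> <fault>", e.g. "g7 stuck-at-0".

Fault-free values for test 1 (P=0, Q=0, R=0, S=0): g1=0, g2=0, g3=0, g4=1, g5=1, g6=1, g7=0, giving Y=0. Observed 1.
Test 1: faults giving observed 1 are {g1 stuck-at-1, g1 inverted output, g2 stuck-at-1, g2 inverted output, g6 stuck-at-0, g6 inverted output, g7 stuck-at-1, g7 inverted output}.
Test 2 (P=1, Q=1, R=1, S=0): fault-free g1=1, g2=0, g3=0, g4=1, g5=0, g6=1, g7=0 → 0; observed 0. Eliminates g1 inverted output, g2 stuck-at-1, g2 inverted output, g6 stuck-at-0, g6 inverted output, g7 stuck-at-1, g7 inverted output.
Only g1 stuck-at-1 is consistent with every test.

g1 stuck-at-1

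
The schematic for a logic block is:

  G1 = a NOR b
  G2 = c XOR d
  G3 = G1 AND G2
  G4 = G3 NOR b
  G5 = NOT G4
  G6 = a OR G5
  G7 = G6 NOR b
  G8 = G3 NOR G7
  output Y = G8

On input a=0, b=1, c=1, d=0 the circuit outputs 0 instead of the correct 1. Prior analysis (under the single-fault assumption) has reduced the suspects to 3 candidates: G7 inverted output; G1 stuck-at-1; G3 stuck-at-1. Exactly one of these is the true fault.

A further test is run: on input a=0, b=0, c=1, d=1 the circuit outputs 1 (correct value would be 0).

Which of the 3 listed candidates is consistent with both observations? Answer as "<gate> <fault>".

G7 inverted output

Evaluate each candidate on input a=0, b=0, c=1, d=1:
  G7 inverted output: G1=1, G2=0, G3=0, G4=1, G5=0, G6=0, G7=0 [inverted output], G8=1 → 1 — matches
  G1 stuck-at-1: G1=1 [stuck-at-1], G2=0, G3=0, G4=1, G5=0, G6=0, G7=1, G8=0 → 0 — eliminated
  G3 stuck-at-1: G1=1, G2=0, G3=1 [stuck-at-1], G4=0, G5=1, G6=1, G7=0, G8=0 → 0 — eliminated
Only G7 inverted output reproduces the observed 1.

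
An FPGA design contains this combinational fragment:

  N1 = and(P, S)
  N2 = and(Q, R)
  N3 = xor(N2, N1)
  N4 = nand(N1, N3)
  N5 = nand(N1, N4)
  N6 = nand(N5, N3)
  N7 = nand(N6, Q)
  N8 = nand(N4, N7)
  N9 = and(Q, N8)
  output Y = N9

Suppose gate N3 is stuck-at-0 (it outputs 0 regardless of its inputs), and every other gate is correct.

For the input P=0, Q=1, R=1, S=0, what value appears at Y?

1

Propagate with N3 forced: N1=0, N2=1, N3=0 [stuck-at-0], N4=1, N5=1, N6=1, N7=0, N8=1, N9=1.
So Y = 1. (Without the fault it would be 0.)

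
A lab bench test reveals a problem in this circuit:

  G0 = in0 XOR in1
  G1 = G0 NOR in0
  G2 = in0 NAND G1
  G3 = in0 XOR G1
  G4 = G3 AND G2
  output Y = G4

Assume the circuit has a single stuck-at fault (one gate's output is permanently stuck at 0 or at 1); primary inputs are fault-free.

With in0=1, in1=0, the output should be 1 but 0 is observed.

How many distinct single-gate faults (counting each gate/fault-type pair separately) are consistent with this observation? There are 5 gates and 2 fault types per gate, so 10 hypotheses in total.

4

Fault-free: G0=1, G1=0, G2=1, G3=1, G4=1 → 1. Observed 0.
  G0 stuck-at-0: output 1 ✗
  G0 stuck-at-1: output 1 ✗
  G1 stuck-at-0: output 1 ✗
  G1 stuck-at-1: output 0 ✓
  G2 stuck-at-0: output 0 ✓
  G2 stuck-at-1: output 1 ✗
  G3 stuck-at-0: output 0 ✓
  G3 stuck-at-1: output 1 ✗
  G4 stuck-at-0: output 0 ✓
  G4 stuck-at-1: output 1 ✗
Consistent faults: {G1 stuck-at-1, G2 stuck-at-0, G3 stuck-at-0, G4 stuck-at-0} — 4 in all.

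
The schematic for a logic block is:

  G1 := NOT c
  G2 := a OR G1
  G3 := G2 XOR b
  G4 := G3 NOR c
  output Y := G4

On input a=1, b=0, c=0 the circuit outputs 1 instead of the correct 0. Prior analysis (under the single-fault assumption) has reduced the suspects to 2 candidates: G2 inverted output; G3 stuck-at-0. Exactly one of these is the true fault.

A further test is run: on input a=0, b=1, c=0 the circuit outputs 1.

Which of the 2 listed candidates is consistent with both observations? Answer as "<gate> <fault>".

Evaluate each candidate on input a=0, b=1, c=0:
  G2 inverted output: G1=1, G2=0 [inverted output], G3=1, G4=0 → 0 — eliminated
  G3 stuck-at-0: G1=1, G2=1, G3=0 [stuck-at-0], G4=1 → 1 — matches
Only G3 stuck-at-0 reproduces the observed 1.

G3 stuck-at-0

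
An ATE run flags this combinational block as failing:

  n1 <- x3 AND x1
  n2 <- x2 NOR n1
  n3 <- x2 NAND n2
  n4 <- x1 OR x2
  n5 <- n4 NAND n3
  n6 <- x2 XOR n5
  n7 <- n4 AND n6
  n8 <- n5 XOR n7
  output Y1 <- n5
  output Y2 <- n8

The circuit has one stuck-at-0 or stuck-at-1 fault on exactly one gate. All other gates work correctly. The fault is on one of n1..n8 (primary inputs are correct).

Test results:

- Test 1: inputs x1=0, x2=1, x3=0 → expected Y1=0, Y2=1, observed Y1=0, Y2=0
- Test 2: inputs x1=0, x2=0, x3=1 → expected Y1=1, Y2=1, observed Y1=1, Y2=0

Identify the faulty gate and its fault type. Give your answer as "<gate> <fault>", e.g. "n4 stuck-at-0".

n8 stuck-at-0

Fault-free values for test 1 (x1=0, x2=1, x3=0): n1=0, n2=0, n3=1, n4=1, n5=0, n6=1, n7=1, n8=1, giving Y1=0, Y2=1. Observed Y1=0, Y2=0.
Test 1: faults giving observed Y1=0, Y2=0 are {n6 stuck-at-0, n7 stuck-at-0, n8 stuck-at-0}.
Test 2 (x1=0, x2=0, x3=1): fault-free n1=0, n2=1, n3=1, n4=0, n5=1, n6=1, n7=0, n8=1 → Y1=1, Y2=1; observed Y1=1, Y2=0. Eliminates n6 stuck-at-0, n7 stuck-at-0.
Only n8 stuck-at-0 is consistent with every test.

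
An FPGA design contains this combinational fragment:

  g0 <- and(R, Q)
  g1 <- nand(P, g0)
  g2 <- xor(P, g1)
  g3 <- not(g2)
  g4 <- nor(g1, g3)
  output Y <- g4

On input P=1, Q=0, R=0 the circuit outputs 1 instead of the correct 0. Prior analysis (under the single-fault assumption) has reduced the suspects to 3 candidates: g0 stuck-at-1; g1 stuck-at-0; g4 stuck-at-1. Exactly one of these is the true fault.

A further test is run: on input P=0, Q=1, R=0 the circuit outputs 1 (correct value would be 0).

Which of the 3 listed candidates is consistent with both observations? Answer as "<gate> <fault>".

g4 stuck-at-1

Evaluate each candidate on input P=0, Q=1, R=0:
  g0 stuck-at-1: g0=1 [stuck-at-1], g1=1, g2=1, g3=0, g4=0 → 0 — eliminated
  g1 stuck-at-0: g0=0, g1=0 [stuck-at-0], g2=0, g3=1, g4=0 → 0 — eliminated
  g4 stuck-at-1: g0=0, g1=1, g2=1, g3=0, g4=1 [stuck-at-1] → 1 — matches
Only g4 stuck-at-1 reproduces the observed 1.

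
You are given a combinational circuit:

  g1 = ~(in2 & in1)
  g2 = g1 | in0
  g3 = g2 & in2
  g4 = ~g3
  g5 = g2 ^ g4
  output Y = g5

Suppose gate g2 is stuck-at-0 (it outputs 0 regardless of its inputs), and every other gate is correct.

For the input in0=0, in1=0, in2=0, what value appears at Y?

1

Propagate with g2 forced: g1=1, g2=0 [stuck-at-0], g3=0, g4=1, g5=1.
So Y = 1. (Without the fault it would be 0.)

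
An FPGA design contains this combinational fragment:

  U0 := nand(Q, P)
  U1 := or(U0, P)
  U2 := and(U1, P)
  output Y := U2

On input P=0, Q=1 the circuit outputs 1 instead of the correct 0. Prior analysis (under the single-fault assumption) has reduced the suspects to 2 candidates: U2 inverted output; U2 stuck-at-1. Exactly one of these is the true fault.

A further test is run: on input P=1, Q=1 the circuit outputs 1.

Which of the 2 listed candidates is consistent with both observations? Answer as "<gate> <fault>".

U2 stuck-at-1

Evaluate each candidate on input P=1, Q=1:
  U2 inverted output: U0=0, U1=1, U2=0 [inverted output] → 0 — eliminated
  U2 stuck-at-1: U0=0, U1=1, U2=1 [stuck-at-1] → 1 — matches
Only U2 stuck-at-1 reproduces the observed 1.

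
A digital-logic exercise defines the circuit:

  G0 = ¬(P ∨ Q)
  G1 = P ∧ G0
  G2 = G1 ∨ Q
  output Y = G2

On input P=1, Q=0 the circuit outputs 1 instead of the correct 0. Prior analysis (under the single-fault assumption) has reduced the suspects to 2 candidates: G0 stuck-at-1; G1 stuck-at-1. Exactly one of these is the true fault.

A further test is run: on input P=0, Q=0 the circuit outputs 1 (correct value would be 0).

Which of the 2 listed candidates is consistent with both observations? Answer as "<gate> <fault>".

Evaluate each candidate on input P=0, Q=0:
  G0 stuck-at-1: G0=1 [stuck-at-1], G1=0, G2=0 → 0 — eliminated
  G1 stuck-at-1: G0=1, G1=1 [stuck-at-1], G2=1 → 1 — matches
Only G1 stuck-at-1 reproduces the observed 1.

G1 stuck-at-1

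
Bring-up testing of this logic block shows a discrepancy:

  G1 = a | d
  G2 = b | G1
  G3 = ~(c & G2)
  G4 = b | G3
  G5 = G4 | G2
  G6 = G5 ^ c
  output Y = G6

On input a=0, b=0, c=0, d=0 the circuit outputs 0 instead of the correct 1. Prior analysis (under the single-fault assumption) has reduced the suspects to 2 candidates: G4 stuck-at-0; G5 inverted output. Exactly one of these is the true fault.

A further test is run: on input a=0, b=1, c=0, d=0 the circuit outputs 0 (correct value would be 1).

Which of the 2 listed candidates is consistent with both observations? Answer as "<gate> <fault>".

G5 inverted output

Evaluate each candidate on input a=0, b=1, c=0, d=0:
  G4 stuck-at-0: G1=0, G2=1, G3=1, G4=0 [stuck-at-0], G5=1, G6=1 → 1 — eliminated
  G5 inverted output: G1=0, G2=1, G3=1, G4=1, G5=0 [inverted output], G6=0 → 0 — matches
Only G5 inverted output reproduces the observed 0.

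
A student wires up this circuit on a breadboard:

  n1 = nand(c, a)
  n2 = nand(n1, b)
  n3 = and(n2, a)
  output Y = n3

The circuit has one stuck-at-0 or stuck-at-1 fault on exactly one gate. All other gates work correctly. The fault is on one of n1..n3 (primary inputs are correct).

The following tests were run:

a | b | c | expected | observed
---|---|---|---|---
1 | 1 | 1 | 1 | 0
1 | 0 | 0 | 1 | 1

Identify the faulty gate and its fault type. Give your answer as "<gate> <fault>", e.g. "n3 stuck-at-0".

Fault-free values for test 1 (a=1, b=1, c=1): n1=0, n2=1, n3=1, giving Y=1. Observed 0.
Test 1: faults giving observed 0 are {n1 stuck-at-1, n2 stuck-at-0, n3 stuck-at-0}.
Test 2 (a=1, b=0, c=0): fault-free n1=1, n2=1, n3=1 → 1; observed 1. Eliminates n2 stuck-at-0, n3 stuck-at-0.
Only n1 stuck-at-1 is consistent with every test.

n1 stuck-at-1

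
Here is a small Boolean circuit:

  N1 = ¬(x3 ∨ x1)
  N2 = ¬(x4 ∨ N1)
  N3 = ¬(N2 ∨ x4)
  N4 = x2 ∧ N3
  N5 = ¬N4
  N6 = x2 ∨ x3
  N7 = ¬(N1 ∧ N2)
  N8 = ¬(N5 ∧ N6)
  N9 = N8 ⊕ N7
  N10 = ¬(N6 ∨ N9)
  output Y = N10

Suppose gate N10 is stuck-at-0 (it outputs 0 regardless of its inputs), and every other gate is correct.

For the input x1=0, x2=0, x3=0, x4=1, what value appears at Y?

Propagate with N10 forced: N1=1, N2=0, N3=0, N4=0, N5=1, N6=0, N7=1, N8=1, N9=0, N10=0 [stuck-at-0].
So Y = 0. (Without the fault it would be 1.)

0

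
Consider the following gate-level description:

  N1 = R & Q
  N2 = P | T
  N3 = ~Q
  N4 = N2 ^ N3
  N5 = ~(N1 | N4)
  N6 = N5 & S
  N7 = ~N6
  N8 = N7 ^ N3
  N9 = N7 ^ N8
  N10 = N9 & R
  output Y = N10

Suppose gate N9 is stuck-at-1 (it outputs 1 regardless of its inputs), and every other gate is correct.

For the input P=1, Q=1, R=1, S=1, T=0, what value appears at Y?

1

Propagate with N9 forced: N1=1, N2=1, N3=0, N4=1, N5=0, N6=0, N7=1, N8=1, N9=1 [stuck-at-1], N10=1.
So Y = 1. (Without the fault it would be 0.)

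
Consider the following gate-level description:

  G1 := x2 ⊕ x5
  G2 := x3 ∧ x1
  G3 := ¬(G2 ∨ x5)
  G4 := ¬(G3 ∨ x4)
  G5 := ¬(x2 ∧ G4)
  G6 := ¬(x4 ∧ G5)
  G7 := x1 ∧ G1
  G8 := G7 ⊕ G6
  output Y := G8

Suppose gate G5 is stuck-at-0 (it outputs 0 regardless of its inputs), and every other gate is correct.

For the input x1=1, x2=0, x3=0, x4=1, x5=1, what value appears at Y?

Propagate with G5 forced: G1=1, G2=0, G3=0, G4=0, G5=0 [stuck-at-0], G6=1, G7=1, G8=0.
So Y = 0. (Without the fault it would be 1.)

0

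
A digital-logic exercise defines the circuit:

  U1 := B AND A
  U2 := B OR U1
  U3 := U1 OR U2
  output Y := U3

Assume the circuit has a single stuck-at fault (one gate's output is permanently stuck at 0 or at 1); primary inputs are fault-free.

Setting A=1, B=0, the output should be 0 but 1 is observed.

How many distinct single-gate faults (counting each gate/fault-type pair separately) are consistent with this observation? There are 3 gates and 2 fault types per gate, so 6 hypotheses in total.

Fault-free: U1=0, U2=0, U3=0 → 0. Observed 1.
  U1 stuck-at-0: output 0 ✗
  U1 stuck-at-1: output 1 ✓
  U2 stuck-at-0: output 0 ✗
  U2 stuck-at-1: output 1 ✓
  U3 stuck-at-0: output 0 ✗
  U3 stuck-at-1: output 1 ✓
Consistent faults: {U1 stuck-at-1, U2 stuck-at-1, U3 stuck-at-1} — 3 in all.

3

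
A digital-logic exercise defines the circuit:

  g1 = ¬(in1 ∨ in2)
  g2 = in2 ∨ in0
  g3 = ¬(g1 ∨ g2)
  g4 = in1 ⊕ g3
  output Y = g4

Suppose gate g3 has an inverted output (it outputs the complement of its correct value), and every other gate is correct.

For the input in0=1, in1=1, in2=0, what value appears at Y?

Propagate with g3 forced: g1=0, g2=1, g3=1 [inverted output], g4=0.
So Y = 0. (Without the fault it would be 1.)

0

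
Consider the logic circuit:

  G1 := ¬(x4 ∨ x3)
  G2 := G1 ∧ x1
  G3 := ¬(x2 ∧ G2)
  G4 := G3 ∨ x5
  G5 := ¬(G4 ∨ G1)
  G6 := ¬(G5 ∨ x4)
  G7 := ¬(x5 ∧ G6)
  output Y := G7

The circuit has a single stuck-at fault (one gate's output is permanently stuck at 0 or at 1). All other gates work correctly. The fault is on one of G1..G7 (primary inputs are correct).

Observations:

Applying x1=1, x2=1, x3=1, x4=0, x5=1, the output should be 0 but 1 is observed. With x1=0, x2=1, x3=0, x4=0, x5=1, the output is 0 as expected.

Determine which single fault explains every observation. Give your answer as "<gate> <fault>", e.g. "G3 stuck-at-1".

Fault-free values for test 1 (x1=1, x2=1, x3=1, x4=0, x5=1): G1=0, G2=0, G3=1, G4=1, G5=0, G6=1, G7=0, giving Y=0. Observed 1.
Test 1: faults giving observed 1 are {G4 stuck-at-0, G5 stuck-at-1, G6 stuck-at-0, G7 stuck-at-1}.
Test 2 (x1=0, x2=1, x3=0, x4=0, x5=1): fault-free G1=1, G2=0, G3=1, G4=1, G5=0, G6=1, G7=0 → 0; observed 0. Eliminates G5 stuck-at-1, G6 stuck-at-0, G7 stuck-at-1.
Only G4 stuck-at-0 is consistent with every test.

G4 stuck-at-0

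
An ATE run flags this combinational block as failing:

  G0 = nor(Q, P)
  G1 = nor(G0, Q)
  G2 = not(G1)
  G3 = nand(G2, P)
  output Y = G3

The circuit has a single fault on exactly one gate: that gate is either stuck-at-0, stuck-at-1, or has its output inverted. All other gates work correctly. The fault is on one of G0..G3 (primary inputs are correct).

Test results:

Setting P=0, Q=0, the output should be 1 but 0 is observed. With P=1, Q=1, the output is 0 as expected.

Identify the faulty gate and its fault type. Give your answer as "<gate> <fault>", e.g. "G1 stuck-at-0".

Fault-free values for test 1 (P=0, Q=0): G0=1, G1=0, G2=1, G3=1, giving Y=1. Observed 0.
Test 1: faults giving observed 0 are {G3 stuck-at-0, G3 inverted output}.
Test 2 (P=1, Q=1): fault-free G0=0, G1=0, G2=1, G3=0 → 0; observed 0. Eliminates G3 inverted output.
Only G3 stuck-at-0 is consistent with every test.

G3 stuck-at-0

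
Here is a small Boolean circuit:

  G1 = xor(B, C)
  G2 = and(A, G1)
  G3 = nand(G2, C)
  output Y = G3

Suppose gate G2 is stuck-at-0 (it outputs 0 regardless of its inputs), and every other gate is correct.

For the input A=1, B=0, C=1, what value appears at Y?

Propagate with G2 forced: G1=1, G2=0 [stuck-at-0], G3=1.
So Y = 1. (Without the fault it would be 0.)

1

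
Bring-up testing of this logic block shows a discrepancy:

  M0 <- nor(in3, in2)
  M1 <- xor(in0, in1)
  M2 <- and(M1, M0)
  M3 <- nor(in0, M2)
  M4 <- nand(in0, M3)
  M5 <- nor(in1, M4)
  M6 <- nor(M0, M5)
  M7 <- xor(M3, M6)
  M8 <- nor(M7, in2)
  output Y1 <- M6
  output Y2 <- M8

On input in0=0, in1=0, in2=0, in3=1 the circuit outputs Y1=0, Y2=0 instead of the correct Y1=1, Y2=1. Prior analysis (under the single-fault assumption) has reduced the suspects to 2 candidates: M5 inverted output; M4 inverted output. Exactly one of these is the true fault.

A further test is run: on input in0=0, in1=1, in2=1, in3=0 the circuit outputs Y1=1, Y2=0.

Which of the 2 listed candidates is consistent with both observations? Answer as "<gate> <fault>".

M4 inverted output

Evaluate each candidate on input in0=0, in1=1, in2=1, in3=0:
  M5 inverted output: M0=0, M1=1, M2=0, M3=1, M4=1, M5=1 [inverted output], M6=0, M7=1, M8=0 → Y1=0, Y2=0 — eliminated
  M4 inverted output: M0=0, M1=1, M2=0, M3=1, M4=0 [inverted output], M5=0, M6=1, M7=0, M8=0 → Y1=1, Y2=0 — matches
Only M4 inverted output reproduces the observed Y1=1, Y2=0.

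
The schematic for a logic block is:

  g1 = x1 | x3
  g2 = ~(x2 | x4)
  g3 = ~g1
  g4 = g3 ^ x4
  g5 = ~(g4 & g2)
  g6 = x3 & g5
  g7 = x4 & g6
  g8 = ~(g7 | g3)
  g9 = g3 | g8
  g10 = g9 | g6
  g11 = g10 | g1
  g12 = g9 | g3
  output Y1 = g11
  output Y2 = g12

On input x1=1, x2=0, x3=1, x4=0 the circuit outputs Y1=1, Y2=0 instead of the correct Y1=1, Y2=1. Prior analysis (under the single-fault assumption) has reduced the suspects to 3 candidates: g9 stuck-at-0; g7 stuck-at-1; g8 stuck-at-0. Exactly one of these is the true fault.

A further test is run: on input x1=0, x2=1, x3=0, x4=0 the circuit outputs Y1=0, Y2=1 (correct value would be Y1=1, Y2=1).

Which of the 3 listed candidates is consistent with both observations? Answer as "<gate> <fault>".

g9 stuck-at-0

Evaluate each candidate on input x1=0, x2=1, x3=0, x4=0:
  g9 stuck-at-0: g1=0, g2=0, g3=1, g4=1, g5=1, g6=0, g7=0, g8=0, g9=0 [stuck-at-0], g10=0, g11=0, g12=1 → Y1=0, Y2=1 — matches
  g7 stuck-at-1: g1=0, g2=0, g3=1, g4=1, g5=1, g6=0, g7=1 [stuck-at-1], g8=0, g9=1, g10=1, g11=1, g12=1 → Y1=1, Y2=1 — eliminated
  g8 stuck-at-0: g1=0, g2=0, g3=1, g4=1, g5=1, g6=0, g7=0, g8=0 [stuck-at-0], g9=1, g10=1, g11=1, g12=1 → Y1=1, Y2=1 — eliminated
Only g9 stuck-at-0 reproduces the observed Y1=0, Y2=1.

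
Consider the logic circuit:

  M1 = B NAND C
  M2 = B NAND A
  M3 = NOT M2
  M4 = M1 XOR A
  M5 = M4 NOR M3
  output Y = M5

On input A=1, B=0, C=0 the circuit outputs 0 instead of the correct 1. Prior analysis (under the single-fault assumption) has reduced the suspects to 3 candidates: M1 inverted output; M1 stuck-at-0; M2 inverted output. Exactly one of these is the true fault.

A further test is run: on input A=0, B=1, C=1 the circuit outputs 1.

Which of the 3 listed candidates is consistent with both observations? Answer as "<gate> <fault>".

M1 stuck-at-0

Evaluate each candidate on input A=0, B=1, C=1:
  M1 inverted output: M1=1 [inverted output], M2=1, M3=0, M4=1, M5=0 → 0 — eliminated
  M1 stuck-at-0: M1=0 [stuck-at-0], M2=1, M3=0, M4=0, M5=1 → 1 — matches
  M2 inverted output: M1=0, M2=0 [inverted output], M3=1, M4=0, M5=0 → 0 — eliminated
Only M1 stuck-at-0 reproduces the observed 1.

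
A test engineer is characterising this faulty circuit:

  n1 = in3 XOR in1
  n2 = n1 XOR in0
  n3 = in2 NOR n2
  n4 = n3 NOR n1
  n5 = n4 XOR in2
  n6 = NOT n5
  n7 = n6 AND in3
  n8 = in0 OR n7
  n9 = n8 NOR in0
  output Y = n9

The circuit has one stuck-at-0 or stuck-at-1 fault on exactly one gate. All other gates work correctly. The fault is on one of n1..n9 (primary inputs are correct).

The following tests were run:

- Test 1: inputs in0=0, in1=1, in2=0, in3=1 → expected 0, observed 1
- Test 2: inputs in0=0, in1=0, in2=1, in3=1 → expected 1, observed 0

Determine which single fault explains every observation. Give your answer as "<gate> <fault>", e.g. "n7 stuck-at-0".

Fault-free values for test 1 (in0=0, in1=1, in2=0, in3=1): n1=0, n2=0, n3=1, n4=0, n5=0, n6=1, n7=1, n8=1, n9=0, giving Y=0. Observed 1.
Test 1: faults giving observed 1 are {n2 stuck-at-1, n3 stuck-at-0, n4 stuck-at-1, n5 stuck-at-1, n6 stuck-at-0, n7 stuck-at-0, n8 stuck-at-0, n9 stuck-at-1}.
Test 2 (in0=0, in1=0, in2=1, in3=1): fault-free n1=1, n2=1, n3=0, n4=0, n5=1, n6=0, n7=0, n8=0, n9=1 → 1; observed 0. Eliminates n2 stuck-at-1, n3 stuck-at-0, n5 stuck-at-1, n6 stuck-at-0, n7 stuck-at-0, n8 stuck-at-0, n9 stuck-at-1.
Only n4 stuck-at-1 is consistent with every test.

n4 stuck-at-1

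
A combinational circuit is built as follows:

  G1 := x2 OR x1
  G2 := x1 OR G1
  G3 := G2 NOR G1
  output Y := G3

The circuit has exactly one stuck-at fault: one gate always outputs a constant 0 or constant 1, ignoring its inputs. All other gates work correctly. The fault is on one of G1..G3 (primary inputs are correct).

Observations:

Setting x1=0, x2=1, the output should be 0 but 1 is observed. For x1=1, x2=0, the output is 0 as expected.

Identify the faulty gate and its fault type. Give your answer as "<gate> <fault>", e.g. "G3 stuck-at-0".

Fault-free values for test 1 (x1=0, x2=1): G1=1, G2=1, G3=0, giving Y=0. Observed 1.
Test 1: faults giving observed 1 are {G1 stuck-at-0, G3 stuck-at-1}.
Test 2 (x1=1, x2=0): fault-free G1=1, G2=1, G3=0 → 0; observed 0. Eliminates G3 stuck-at-1.
Only G1 stuck-at-0 is consistent with every test.

G1 stuck-at-0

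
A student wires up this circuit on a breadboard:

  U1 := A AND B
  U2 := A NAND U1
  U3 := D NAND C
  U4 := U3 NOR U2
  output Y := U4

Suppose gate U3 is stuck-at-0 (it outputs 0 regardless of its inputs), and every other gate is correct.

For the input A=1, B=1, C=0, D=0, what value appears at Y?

Propagate with U3 forced: U1=1, U2=0, U3=0 [stuck-at-0], U4=1.
So Y = 1. (Without the fault it would be 0.)

1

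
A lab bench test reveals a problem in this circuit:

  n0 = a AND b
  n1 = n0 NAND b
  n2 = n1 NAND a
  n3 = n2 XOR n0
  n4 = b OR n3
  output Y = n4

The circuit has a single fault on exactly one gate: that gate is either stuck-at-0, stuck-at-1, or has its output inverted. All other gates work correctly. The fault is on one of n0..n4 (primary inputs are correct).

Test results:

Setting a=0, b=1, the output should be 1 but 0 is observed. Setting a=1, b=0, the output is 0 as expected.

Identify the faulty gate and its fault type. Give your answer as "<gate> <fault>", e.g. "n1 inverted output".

Fault-free values for test 1 (a=0, b=1): n0=0, n1=1, n2=1, n3=1, n4=1, giving Y=1. Observed 0.
Test 1: faults giving observed 0 are {n4 stuck-at-0, n4 inverted output}.
Test 2 (a=1, b=0): fault-free n0=0, n1=1, n2=0, n3=0, n4=0 → 0; observed 0. Eliminates n4 inverted output.
Only n4 stuck-at-0 is consistent with every test.

n4 stuck-at-0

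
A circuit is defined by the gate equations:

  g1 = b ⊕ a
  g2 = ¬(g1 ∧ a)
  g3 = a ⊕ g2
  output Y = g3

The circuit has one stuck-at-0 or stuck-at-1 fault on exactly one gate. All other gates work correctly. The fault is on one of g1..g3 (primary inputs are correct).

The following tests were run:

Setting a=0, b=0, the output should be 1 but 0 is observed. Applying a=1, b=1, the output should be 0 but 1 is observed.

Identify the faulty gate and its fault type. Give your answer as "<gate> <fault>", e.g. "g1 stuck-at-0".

Fault-free values for test 1 (a=0, b=0): g1=0, g2=1, g3=1, giving Y=1. Observed 0.
Test 1: faults giving observed 0 are {g2 stuck-at-0, g3 stuck-at-0}.
Test 2 (a=1, b=1): fault-free g1=0, g2=1, g3=0 → 0; observed 1. Eliminates g3 stuck-at-0.
Only g2 stuck-at-0 is consistent with every test.

g2 stuck-at-0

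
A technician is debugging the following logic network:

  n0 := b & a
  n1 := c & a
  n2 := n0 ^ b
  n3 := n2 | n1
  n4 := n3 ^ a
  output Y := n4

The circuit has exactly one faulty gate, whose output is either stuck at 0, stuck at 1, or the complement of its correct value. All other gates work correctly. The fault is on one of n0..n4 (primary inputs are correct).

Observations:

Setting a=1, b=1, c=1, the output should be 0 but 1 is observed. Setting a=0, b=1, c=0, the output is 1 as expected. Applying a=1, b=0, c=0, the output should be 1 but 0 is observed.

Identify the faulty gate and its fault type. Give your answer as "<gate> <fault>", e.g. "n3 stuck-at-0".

n1 inverted output

Fault-free values for test 1 (a=1, b=1, c=1): n0=1, n1=1, n2=0, n3=1, n4=0, giving Y=0. Observed 1.
Test 1: faults giving observed 1 are {n1 stuck-at-0, n1 inverted output, n3 stuck-at-0, n3 inverted output, n4 stuck-at-1, n4 inverted output}.
Test 2 (a=0, b=1, c=0): fault-free n0=0, n1=0, n2=1, n3=1, n4=1 → 1; observed 1. Eliminates n3 stuck-at-0, n3 inverted output, n4 inverted output.
Test 3 (a=1, b=0, c=0): fault-free n0=0, n1=0, n2=0, n3=0, n4=1 → 1; observed 0. Eliminates n1 stuck-at-0, n4 stuck-at-1.
Only n1 inverted output is consistent with every test.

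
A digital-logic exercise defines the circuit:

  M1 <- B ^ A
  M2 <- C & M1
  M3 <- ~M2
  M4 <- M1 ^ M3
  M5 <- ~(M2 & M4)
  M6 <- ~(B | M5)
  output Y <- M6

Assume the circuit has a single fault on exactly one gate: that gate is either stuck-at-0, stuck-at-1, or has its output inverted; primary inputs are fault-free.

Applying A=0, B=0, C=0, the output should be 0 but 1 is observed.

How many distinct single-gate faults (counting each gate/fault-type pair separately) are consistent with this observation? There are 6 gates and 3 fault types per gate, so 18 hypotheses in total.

Fault-free: M1=0, M2=0, M3=1, M4=1, M5=1, M6=0 → 0. Observed 1.
  M1: none of the 3 fault types match ✗
  M2: none of the 3 fault types match ✗
  M3: none of the 3 fault types match ✗
  M4: none of the 3 fault types match ✗
  M5: stuck-at-0, inverted output ✓; others ✗
  M6: stuck-at-1, inverted output ✓; others ✗
Consistent faults: {M5 stuck-at-0, M5 inverted output, M6 stuck-at-1, M6 inverted output} — 4 in all.

4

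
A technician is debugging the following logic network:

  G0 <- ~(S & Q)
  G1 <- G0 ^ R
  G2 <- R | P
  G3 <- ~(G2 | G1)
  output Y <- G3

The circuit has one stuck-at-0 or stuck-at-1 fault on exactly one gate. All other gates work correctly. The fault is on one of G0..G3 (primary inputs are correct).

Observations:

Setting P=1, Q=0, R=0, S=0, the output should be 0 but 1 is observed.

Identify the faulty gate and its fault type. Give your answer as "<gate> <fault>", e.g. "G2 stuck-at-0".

Fault-free values for test 1 (P=1, Q=0, R=0, S=0): G0=1, G1=1, G2=1, G3=0, giving Y=0. Observed 1.
Test 1: faults giving observed 1 are {G3 stuck-at-1}.
Only G3 stuck-at-1 is consistent with every test.

G3 stuck-at-1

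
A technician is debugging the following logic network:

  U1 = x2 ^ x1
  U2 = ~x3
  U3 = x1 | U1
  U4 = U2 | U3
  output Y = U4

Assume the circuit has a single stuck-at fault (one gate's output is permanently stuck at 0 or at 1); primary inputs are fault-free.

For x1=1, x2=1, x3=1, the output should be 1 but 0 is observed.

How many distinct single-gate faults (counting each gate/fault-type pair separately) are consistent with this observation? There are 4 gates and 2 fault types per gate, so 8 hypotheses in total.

Fault-free: U1=0, U2=0, U3=1, U4=1 → 1. Observed 0.
  U1 stuck-at-0: output 1 ✗
  U1 stuck-at-1: output 1 ✗
  U2 stuck-at-0: output 1 ✗
  U2 stuck-at-1: output 1 ✗
  U3 stuck-at-0: output 0 ✓
  U3 stuck-at-1: output 1 ✗
  U4 stuck-at-0: output 0 ✓
  U4 stuck-at-1: output 1 ✗
Consistent faults: {U3 stuck-at-0, U4 stuck-at-0} — 2 in all.

2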